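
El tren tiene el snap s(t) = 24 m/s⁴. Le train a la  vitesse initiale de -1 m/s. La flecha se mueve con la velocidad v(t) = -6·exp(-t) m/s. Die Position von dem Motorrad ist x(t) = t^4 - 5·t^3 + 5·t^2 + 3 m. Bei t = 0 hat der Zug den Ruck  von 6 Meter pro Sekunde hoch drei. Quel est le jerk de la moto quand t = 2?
Nous devons dériver notre équation de la position x(t) = t^4 - 5·t^3 + 5·t^2 + 3 3 fois. La dérivée de la position donne la vitesse: v(t) = 4·t^3 - 15·t^2 + 10·t. La dérivée de la vitesse donne l'accélération: a(t) = 12·t^2 - 30·t + 10. La dérivée de l'accélération donne le jerk: j(t) = 24·t - 30. Nous avons le jerk j(t) = 24·t - 30. En substituant t = 2: j(2) = 18.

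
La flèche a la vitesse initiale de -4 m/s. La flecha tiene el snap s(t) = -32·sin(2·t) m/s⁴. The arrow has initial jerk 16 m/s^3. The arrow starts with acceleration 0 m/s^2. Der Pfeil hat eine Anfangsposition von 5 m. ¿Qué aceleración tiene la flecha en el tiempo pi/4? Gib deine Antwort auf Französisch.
Pour résoudre ceci, nous devons prendre 2 intégrales de notre équation du snap s(t) = -32·sin(2·t). La primitive du snap, avec j(0) = 16, donne le jerk: j(t) = 16·cos(2·t). La primitive du jerk, avec a(0) = 0, donne l'accélération: a(t) = 8·sin(2·t). De l'équation de l'accélération a(t) = 8·sin(2·t), nous substituons t = pi/4 pour obtenir a = 8.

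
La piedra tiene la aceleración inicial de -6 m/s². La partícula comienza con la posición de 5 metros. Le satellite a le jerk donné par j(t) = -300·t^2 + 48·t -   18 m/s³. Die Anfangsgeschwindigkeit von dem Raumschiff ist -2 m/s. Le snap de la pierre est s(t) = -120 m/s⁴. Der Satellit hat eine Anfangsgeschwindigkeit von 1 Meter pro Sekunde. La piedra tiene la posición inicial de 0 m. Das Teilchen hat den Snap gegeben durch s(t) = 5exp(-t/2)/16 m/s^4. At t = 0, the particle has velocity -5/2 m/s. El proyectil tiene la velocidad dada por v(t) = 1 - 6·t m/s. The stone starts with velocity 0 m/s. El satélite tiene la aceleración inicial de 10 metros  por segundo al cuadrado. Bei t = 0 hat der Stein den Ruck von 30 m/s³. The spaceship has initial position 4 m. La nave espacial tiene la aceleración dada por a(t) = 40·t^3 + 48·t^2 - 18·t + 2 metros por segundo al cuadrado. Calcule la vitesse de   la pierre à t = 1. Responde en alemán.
Ausgehend von dem Snap s(t) = -120, nehmen wir 3 Stammfunktionen. Das Integral von dem Snap, mit j(0) = 30, ergibt den Ruck: j(t) = 30 - 120·t. Durch Integration von dem Ruck und Verwendung der Anfangsbedingung a(0) = -6, erhalten wir a(t) = -60·t^2 + 30·t - 6. Die Stammfunktion von der Beschleunigung, mit v(0) = 0, ergibt die Geschwindigkeit: v(t) = t·(-20·t^2 + 15·t - 6). Mit v(t) = t·(-20·t^2 + 15·t - 6) und Einsetzen von t = 1, finden wir v = -11.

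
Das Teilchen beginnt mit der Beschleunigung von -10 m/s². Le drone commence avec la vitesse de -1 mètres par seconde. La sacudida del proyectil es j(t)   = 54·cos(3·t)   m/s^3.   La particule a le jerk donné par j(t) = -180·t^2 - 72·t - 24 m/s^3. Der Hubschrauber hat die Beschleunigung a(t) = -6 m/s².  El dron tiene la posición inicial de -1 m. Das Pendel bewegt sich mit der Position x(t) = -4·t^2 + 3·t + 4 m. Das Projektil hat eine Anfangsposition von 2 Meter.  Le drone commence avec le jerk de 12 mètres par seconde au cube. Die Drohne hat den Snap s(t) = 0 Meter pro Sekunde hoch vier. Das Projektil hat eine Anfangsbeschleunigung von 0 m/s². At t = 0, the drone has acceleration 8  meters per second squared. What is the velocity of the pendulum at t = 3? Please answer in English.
We must differentiate our position equation x(t) = -4·t^2 + 3·t + 4 1 time. Taking d/dt of x(t), we find v(t) = 3 - 8·t. Using v(t) = 3 - 8·t and substituting t = 3, we find v = -21.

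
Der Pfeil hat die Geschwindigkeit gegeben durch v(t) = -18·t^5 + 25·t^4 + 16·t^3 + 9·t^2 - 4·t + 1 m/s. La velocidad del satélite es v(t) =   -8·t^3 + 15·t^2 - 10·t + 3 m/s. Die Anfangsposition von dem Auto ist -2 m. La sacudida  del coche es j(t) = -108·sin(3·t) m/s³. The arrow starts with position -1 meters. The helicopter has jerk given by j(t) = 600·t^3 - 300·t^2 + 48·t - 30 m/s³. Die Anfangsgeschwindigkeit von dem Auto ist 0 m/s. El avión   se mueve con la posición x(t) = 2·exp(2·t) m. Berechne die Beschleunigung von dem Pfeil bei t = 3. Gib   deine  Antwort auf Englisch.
To solve this, we need to take 1 derivative of our velocity equation v(t) = -18·t^5 + 25·t^4 + 16·t^3 + 9·t^2 - 4·t + 1. The derivative of velocity gives acceleration: a(t) = -90·t^4 + 100·t^3 + 48·t^2 + 18·t - 4. We have acceleration a(t) = -90·t^4 + 100·t^3 + 48·t^2 + 18·t - 4. Substituting t = 3: a(3) = -4108.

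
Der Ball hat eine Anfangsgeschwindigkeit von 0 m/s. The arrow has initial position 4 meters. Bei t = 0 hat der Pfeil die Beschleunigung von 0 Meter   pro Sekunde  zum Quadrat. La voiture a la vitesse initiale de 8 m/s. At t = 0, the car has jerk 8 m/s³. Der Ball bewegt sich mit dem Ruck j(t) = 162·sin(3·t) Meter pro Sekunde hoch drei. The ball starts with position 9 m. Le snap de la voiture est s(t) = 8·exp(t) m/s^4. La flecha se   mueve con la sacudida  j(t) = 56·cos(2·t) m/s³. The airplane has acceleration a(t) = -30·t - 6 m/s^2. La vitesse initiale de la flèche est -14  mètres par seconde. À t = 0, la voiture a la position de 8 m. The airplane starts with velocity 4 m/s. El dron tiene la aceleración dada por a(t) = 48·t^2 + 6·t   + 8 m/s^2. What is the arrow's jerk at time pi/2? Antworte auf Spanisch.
De la ecuación de la sacudida j(t) = 56·cos(2·t), sustituimos t = pi/2 para obtener j = -56.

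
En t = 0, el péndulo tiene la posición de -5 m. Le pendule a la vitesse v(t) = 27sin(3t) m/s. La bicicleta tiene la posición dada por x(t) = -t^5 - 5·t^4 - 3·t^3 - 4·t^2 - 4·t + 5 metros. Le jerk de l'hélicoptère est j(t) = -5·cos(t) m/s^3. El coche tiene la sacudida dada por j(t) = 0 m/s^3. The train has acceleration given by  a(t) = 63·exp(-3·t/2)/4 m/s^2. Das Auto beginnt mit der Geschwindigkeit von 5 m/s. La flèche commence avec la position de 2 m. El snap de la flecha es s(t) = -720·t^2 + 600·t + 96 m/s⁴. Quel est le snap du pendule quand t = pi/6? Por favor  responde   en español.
Debemos derivar nuestra ecuación de la velocidad v(t) = 27·sin(3·t) 3 veces. Derivando la velocidad, obtenemos la aceleración: a(t) = 81·cos(3·t). Derivando la aceleración, obtenemos la sacudida: j(t) = -243·sin(3·t). Tomando d/dt de j(t), encontramos s(t) = -729·cos(3·t). De la ecuación del snap s(t) = -729·cos(3·t), sustituimos t = pi/6 para obtener s = 0.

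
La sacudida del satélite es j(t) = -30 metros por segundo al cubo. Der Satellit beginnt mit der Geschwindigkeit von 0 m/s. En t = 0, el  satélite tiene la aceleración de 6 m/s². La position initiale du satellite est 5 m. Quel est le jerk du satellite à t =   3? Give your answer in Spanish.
Tenemos la sacudida j(t) = -30. Sustituyendo t = 3: j(3) = -30.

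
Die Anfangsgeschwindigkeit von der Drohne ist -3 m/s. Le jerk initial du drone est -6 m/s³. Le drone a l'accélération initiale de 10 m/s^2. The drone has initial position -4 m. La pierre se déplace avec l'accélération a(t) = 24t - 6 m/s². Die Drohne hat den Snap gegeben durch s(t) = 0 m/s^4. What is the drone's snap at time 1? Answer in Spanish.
De la ecuación del snap s(t) = 0, sustituimos t = 1 para obtener s = 0.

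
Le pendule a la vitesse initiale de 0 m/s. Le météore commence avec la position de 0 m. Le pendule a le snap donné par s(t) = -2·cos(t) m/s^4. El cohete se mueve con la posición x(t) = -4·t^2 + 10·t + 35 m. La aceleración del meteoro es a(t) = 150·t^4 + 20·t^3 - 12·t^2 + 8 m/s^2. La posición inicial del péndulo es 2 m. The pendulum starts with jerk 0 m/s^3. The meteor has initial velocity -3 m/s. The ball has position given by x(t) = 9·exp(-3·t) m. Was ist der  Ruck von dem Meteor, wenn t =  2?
Ausgehend von der Beschleunigung a(t) = 150·t^4 + 20·t^3 - 12·t^2 + 8, nehmen wir 1 Ableitung. Durch Ableiten von der Beschleunigung erhalten wir den Ruck: j(t) = 600·t^3 + 60·t^2 - 24·t. Aus der Gleichung für den Ruck j(t) = 600·t^3 + 60·t^2 - 24·t, setzen wir t = 2 ein und erhalten j = 4992.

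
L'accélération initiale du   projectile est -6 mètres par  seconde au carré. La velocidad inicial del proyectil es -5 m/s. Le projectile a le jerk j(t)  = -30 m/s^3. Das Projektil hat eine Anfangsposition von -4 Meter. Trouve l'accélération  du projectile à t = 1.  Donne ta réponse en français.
Nous devons trouver l'intégrale de notre équation du jerk j(t) = -30 1 fois. L'intégrale du jerk est l'accélération. En utilisant a(0) = -6, nous obtenons a(t) = -30·t - 6. Nous avons l'accélération a(t) = -30·t - 6. En substituant t = 1: a(1) = -36.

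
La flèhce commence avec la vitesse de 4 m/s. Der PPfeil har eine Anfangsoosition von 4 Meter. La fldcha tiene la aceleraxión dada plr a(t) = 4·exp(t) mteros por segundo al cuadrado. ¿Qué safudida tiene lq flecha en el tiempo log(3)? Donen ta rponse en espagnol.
Debemos derivar nuestra ecuación de la aceleración a(t) = 4·exp(t) 1 vez. Tomando d/dt de a(t), encontramos j(t) = 4·exp(t). Tenemos la sacudida j(t) = 4·exp(t). Sustituyendo t = log(3): j(log(3)) = 12.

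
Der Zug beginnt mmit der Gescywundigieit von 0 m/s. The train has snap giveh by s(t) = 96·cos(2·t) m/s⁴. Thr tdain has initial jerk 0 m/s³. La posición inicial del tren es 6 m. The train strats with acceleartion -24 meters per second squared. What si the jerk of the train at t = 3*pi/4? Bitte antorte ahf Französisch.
Nous devons intégrer notre équation du snap s(t) = 96·cos(2·t) 1 fois. L'intégrale du snap, avec j(0) = 0, donne le jerk: j(t) = 48·sin(2·t). De l'équation du jerk j(t) = 48·sin(2·t), nous substituons t = 3*pi/4 pour obtenir j = -48.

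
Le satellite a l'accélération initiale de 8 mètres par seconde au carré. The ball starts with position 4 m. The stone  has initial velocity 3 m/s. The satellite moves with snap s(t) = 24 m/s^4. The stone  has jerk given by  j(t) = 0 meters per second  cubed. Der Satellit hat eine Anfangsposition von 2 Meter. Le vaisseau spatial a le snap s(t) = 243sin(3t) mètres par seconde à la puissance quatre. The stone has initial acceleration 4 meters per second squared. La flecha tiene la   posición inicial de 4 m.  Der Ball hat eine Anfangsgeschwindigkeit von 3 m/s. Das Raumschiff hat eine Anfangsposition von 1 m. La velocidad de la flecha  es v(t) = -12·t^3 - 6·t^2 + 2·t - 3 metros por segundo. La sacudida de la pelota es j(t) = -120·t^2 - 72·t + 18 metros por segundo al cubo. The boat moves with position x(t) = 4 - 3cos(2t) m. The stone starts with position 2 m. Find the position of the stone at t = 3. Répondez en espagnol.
Partiendo de la sacudida j(t) = 0, tomamos 3 integrales. La antiderivada de la sacudida es la aceleración. Usando a(0) = 4, obtenemos a(t) = 4. La integral de la aceleración, con v(0) = 3, da la velocidad: v(t) = 4·t + 3. La integral de la velocidad es la posición. Usando x(0) = 2, obtenemos x(t) = 2·t^2 + 3·t + 2. Usando x(t) = 2·t^2 + 3·t + 2 y sustituyendo t = 3, encontramos x = 29.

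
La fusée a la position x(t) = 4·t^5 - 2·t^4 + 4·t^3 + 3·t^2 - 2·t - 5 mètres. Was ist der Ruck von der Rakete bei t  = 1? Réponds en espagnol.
Partiendo de la posición x(t) = 4·t^5 - 2·t^4 + 4·t^3 + 3·t^2 - 2·t - 5, tomamos 3 derivadas. Derivando la posición, obtenemos la velocidad: v(t) = 20·t^4 - 8·t^3 + 12·t^2 + 6·t - 2. Derivando la velocidad, obtenemos la aceleración: a(t) = 80·t^3 - 24·t^2 + 24·t + 6. Tomando d/dt de a(t), encontramos j(t) = 240·t^2 - 48·t + 24. Tenemos la sacudida j(t) = 240·t^2 - 48·t + 24. Sustituyendo t = 1: j(1) = 216.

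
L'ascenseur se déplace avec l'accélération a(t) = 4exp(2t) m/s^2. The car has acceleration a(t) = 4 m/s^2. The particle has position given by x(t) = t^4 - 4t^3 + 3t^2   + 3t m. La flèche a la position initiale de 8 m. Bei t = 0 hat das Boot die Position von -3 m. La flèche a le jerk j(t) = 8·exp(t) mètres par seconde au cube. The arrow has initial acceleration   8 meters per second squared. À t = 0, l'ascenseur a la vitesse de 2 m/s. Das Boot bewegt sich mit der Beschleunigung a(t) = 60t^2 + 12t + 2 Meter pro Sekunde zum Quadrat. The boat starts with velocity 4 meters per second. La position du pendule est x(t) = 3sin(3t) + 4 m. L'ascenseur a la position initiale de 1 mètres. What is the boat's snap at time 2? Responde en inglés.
To solve this, we need to take 2 derivatives of our acceleration equation a(t) = 60·t^2 + 12·t + 2. Taking d/dt of a(t), we find j(t) = 120·t + 12. The derivative of jerk gives snap: s(t) = 120. We have snap s(t) = 120. Substituting t = 2: s(2) = 120.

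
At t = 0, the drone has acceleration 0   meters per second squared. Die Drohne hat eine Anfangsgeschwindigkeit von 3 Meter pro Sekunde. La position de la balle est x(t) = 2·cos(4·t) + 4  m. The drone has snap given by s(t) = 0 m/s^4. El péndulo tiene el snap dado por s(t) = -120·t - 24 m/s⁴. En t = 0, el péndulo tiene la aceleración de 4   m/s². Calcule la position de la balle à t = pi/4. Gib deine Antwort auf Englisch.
Using x(t) = 2·cos(4·t) + 4 and substituting t = pi/4, we find x = 2.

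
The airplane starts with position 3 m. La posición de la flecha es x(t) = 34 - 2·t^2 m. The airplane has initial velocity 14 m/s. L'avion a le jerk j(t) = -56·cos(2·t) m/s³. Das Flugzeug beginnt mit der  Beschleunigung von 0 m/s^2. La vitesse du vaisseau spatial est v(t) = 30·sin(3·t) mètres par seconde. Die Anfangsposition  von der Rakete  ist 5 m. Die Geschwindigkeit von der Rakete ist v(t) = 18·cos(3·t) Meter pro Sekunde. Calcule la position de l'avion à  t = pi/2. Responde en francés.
Nous devons trouver l'intégrale de notre équation du jerk j(t) = -56·cos(2·t) 3 fois. L'intégrale du jerk est l'accélération. En utilisant a(0) = 0, nous obtenons a(t) = -28·sin(2·t). En prenant ∫a(t)dt et en appliquant v(0) = 14, nous trouvons v(t) = 14·cos(2·t). En prenant ∫v(t)dt et en appliquant x(0) = 3, nous trouvons x(t) = 7·sin(2·t) + 3. De l'équation de la position x(t) = 7·sin(2·t) + 3, nous substituons t = pi/2 pour obtenir x = 3.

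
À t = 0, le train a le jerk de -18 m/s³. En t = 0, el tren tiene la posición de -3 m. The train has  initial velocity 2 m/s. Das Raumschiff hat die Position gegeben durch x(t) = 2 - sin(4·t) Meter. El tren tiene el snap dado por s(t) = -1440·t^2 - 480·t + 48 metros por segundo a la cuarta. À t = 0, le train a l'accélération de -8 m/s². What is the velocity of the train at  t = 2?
We need to integrate our snap equation s(t) = -1440·t^2 - 480·t + 48 3 times. Taking ∫s(t)dt and applying j(0) = -18, we find j(t) = -480·t^3 - 240·t^2 + 48·t - 18. The antiderivative of jerk, with a(0) = -8, gives acceleration: a(t) = -120·t^4 - 80·t^3 + 24·t^2 - 18·t - 8. The integral of acceleration is velocity. Using v(0) = 2, we get v(t) = -24·t^5 - 20·t^4 + 8·t^3 - 9·t^2 - 8·t + 2. We have velocity v(t) = -24·t^5 - 20·t^4 + 8·t^3 - 9·t^2 - 8·t + 2. Substituting t = 2: v(2) = -1074.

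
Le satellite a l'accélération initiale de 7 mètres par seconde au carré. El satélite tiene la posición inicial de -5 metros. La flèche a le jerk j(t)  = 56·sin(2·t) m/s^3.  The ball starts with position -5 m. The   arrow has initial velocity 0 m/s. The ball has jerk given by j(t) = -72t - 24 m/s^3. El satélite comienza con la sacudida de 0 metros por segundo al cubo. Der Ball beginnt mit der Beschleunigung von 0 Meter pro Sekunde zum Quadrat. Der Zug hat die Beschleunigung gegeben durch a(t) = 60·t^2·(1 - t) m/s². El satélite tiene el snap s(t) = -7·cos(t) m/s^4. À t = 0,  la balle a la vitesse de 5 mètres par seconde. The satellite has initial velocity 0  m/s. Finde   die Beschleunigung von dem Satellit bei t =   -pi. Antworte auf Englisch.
To find the answer, we compute 2 antiderivatives of s(t) = -7·cos(t). Integrating snap and using the initial condition j(0) = 0, we get j(t) = -7·sin(t). The antiderivative of jerk is acceleration. Using a(0) = 7, we get a(t) = 7·cos(t). From the given acceleration equation a(t) = 7·cos(t), we substitute t = -pi to get a = -7.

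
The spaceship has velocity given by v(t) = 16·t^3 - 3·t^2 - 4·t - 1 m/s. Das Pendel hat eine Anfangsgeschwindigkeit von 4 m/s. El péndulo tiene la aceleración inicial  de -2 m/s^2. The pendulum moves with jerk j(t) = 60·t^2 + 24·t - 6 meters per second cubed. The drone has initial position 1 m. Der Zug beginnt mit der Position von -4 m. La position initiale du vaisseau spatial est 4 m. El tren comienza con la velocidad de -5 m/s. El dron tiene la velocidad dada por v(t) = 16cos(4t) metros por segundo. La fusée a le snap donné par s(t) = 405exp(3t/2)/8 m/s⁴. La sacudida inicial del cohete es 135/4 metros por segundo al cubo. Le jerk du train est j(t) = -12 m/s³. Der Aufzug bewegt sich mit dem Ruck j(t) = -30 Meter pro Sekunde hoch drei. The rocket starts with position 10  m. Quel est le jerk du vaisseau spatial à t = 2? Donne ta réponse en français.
Pour résoudre ceci, nous devons prendre 2 dérivées de notre équation de la vitesse v(t) = 16·t^3 - 3·t^2 - 4·t - 1. La dérivée de la vitesse donne l'accélération: a(t) = 48·t^2 - 6·t - 4. En prenant d/dt de a(t), nous trouvons j(t) = 96·t - 6. En utilisant j(t) = 96·t - 6 et en substituant t = 2, nous trouvons j = 186.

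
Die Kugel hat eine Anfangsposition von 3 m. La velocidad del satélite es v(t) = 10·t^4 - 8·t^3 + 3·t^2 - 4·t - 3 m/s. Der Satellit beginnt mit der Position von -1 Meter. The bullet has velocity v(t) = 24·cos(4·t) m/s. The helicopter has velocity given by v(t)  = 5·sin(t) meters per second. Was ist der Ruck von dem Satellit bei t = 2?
Um dies zu lösen, müssen wir 2 Ableitungen unserer Gleichung für die Geschwindigkeit v(t) = 10·t^4 - 8·t^3 + 3·t^2 - 4·t - 3 nehmen. Durch Ableiten von der Geschwindigkeit erhalten wir die Beschleunigung: a(t) = 40·t^3 - 24·t^2 + 6·t - 4. Die Ableitung von der Beschleunigung ergibt den Ruck: j(t) = 120·t^2 - 48·t + 6. Wir haben den Ruck j(t) = 120·t^2 - 48·t + 6. Durch Einsetzen von t = 2: j(2) = 390.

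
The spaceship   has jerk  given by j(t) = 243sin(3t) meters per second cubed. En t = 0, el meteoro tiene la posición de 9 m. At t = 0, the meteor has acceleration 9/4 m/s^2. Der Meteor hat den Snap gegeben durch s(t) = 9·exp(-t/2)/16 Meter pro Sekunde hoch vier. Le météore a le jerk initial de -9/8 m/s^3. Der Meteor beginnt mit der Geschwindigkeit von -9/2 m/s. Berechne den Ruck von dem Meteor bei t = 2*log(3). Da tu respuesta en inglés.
We need to integrate our snap equation s(t) = 9·exp(-t/2)/16 1 time. The integral of snap, with j(0) = -9/8, gives jerk: j(t) = -9·exp(-t/2)/8. From the given jerk equation j(t) = -9·exp(-t/2)/8, we substitute t = 2*log(3) to get j = -3/8.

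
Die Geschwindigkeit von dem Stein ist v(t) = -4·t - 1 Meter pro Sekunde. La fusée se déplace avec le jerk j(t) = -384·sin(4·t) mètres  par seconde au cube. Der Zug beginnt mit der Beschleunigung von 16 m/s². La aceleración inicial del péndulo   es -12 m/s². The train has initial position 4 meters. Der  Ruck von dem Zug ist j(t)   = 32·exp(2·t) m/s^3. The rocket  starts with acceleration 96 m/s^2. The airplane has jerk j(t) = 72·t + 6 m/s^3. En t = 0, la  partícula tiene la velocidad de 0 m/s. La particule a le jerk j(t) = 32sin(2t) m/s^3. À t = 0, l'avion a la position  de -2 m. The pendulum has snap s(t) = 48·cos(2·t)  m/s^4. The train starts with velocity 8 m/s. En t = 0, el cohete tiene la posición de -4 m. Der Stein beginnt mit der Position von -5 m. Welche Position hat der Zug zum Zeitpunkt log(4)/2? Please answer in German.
Wir müssen die Stammfunktion unserer Gleichung für den Ruck j(t) = 32·exp(2·t) 3-mal finden. Durch Integration von dem Ruck und Verwendung der Anfangsbedingung a(0) = 16, erhalten wir a(t) = 16·exp(2·t). Durch Integration von der Beschleunigung und Verwendung der Anfangsbedingung v(0) = 8, erhalten wir v(t) = 8·exp(2·t). Die Stammfunktion von der Geschwindigkeit ist die Position. Mit x(0) = 4 erhalten wir x(t) = 4·exp(2·t). Wir haben die Position x(t) = 4·exp(2·t). Durch Einsetzen von t = log(4)/2: x(log(4)/2) = 16.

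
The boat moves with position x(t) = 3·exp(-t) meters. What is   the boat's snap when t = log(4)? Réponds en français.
En partant de la position x(t) = 3·exp(-t), nous prenons 4 dérivées. En prenant d/dt de x(t), nous trouvons v(t) = -3·exp(-t). La dérivée de la vitesse donne l'accélération: a(t) = 3·exp(-t). En dérivant l'accélération, nous obtenons le jerk: j(t) = -3·exp(-t). La dérivée du jerk donne le snap: s(t) = 3·exp(-t). En utilisant s(t) = 3·exp(-t) et en substituant t = log(4), nous trouvons s = 3/4.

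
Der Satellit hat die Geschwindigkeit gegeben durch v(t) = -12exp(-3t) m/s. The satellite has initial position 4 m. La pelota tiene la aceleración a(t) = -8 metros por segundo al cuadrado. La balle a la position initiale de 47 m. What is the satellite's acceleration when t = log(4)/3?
To solve this, we need to take 1 derivative of our velocity equation v(t) = -12·exp(-3·t). Differentiating velocity, we get acceleration: a(t) = 36·exp(-3·t). Using a(t) = 36·exp(-3·t) and substituting t = log(4)/3, we find a = 9.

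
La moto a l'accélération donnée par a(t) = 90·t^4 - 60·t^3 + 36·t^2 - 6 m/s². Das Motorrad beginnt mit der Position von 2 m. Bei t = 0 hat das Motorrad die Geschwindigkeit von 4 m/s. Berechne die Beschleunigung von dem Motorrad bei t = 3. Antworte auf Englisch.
From the given acceleration equation a(t) = 90·t^4 - 60·t^3 + 36·t^2 - 6, we substitute t = 3 to get a = 5988.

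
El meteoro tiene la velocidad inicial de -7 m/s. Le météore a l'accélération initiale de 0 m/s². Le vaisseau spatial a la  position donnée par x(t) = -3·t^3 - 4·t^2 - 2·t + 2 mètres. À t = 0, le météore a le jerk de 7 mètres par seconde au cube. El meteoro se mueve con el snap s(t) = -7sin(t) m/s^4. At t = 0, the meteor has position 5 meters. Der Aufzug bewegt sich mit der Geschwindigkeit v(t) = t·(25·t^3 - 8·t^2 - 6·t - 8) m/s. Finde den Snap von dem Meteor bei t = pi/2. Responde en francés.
De l'équation du snap s(t) = -7·sin(t), nous substituons t = pi/2 pour obtenir s = -7.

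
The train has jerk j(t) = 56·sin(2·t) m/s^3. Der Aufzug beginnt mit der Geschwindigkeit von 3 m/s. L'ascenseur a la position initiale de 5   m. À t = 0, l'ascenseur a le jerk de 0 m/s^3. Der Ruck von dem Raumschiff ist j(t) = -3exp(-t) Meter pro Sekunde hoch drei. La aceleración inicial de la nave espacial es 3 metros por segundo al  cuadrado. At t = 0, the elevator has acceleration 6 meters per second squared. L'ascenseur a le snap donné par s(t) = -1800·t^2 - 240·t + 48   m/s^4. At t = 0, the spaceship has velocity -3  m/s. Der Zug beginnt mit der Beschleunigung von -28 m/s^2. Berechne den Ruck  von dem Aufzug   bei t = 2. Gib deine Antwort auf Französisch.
Nous devons trouver la primitive de notre équation du snap s(t) = -1800·t^2 - 240·t + 48 1 fois. La primitive du snap, avec j(0) = 0, donne le jerk: j(t) = 24·t·(-25·t^2 - 5·t + 2). Nous avons le jerk j(t) = 24·t·(-25·t^2 - 5·t + 2). En substituant t = 2: j(2) = -5184.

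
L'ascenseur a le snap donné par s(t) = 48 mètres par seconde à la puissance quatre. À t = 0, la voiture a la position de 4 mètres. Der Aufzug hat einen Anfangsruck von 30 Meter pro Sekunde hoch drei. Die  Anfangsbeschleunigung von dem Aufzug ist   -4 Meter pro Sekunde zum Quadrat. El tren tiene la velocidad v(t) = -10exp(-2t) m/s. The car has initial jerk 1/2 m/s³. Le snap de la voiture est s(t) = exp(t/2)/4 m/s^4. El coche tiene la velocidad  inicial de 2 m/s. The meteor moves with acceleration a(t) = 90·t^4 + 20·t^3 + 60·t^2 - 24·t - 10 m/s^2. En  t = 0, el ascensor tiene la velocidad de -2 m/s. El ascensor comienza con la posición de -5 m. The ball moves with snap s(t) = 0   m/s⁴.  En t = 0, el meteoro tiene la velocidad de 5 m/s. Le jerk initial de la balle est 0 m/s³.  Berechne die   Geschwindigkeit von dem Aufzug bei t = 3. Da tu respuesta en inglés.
We need to integrate our snap equation s(t) = 48 3 times. Taking ∫s(t)dt and applying j(0) = 30, we find j(t) = 48·t + 30. Finding the antiderivative of j(t) and using a(0) = -4: a(t) = 24·t^2 + 30·t - 4. The antiderivative of acceleration, with v(0) = -2, gives velocity: v(t) = 8·t^3 + 15·t^2 - 4·t - 2. We have velocity v(t) = 8·t^3 + 15·t^2 - 4·t - 2. Substituting t = 3: v(3) = 337.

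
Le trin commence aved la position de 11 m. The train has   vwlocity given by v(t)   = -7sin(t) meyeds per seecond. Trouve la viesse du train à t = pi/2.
En utilisant v(t) = -7·sin(t) et en substituant t = pi/2, nous trouvons v = -7.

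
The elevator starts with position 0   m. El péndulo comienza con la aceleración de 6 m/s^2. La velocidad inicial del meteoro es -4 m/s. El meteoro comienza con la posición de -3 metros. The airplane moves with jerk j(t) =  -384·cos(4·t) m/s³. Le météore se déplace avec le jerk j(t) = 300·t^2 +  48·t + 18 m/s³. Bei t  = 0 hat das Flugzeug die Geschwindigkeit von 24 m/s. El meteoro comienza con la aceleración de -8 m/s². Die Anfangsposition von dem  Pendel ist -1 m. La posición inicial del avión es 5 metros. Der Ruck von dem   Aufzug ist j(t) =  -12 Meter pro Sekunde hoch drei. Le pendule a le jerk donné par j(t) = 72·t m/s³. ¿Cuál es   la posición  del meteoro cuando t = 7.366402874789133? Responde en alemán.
Ausgehend von dem Ruck j(t) = 300·t^2 + 48·t + 18, nehmen wir 3 Integrale. Mit ∫j(t)dt und Anwendung von a(0) = -8, finden wir a(t) = 100·t^3 + 24·t^2 + 18·t - 8. Mit ∫a(t)dt und Anwendung von v(0) = -4, finden wir v(t) = 25·t^4 + 8·t^3 + 9·t^2 - 8·t - 4. Das Integral von der Geschwindigkeit, mit x(0) = -3, ergibt die Position: x(t) = 5·t^5 + 2·t^4 + 3·t^3 - 4·t^2 - 4·t - 3. Wir haben die Position x(t) = 5·t^5 + 2·t^4 + 3·t^3 - 4·t^2 - 4·t - 3. Durch Einsetzen von t = 7.366402874789133: x(7.366402874789133) = 115293.248579664.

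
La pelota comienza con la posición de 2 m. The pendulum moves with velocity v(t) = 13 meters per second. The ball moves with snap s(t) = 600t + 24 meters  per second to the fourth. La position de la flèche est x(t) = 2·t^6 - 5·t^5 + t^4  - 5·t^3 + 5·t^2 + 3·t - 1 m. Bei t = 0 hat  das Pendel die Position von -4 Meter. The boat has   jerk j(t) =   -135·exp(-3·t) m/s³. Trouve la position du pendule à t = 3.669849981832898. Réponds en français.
En partant de la vitesse v(t) = 13, nous prenons 1 primitive. En intégrant la vitesse et en utilisant la condition initiale x(0) = -4, nous obtenons x(t) = 13·t - 4. Nous avons la position x(t) = 13·t - 4. En substituant t = 3.669849981832898: x(3.669849981832898) = 43.7080497638277.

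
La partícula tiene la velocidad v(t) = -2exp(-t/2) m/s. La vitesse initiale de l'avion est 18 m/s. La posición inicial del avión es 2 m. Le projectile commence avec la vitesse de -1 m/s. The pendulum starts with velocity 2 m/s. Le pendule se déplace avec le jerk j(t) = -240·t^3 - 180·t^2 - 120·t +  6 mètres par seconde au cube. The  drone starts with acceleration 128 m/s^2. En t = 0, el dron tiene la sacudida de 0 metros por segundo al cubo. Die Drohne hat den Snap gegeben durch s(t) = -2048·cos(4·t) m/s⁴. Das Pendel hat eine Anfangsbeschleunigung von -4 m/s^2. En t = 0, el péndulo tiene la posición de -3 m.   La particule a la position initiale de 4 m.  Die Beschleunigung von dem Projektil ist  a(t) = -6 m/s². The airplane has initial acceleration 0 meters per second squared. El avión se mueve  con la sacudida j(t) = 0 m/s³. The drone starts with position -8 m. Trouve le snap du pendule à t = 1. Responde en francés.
En partant du jerk j(t) = -240·t^3 - 180·t^2 - 120·t + 6, nous prenons 1 dérivée. En prenant d/dt de j(t), nous trouvons s(t) = -720·t^2 - 360·t - 120. Nous avons le snap s(t) = -720·t^2 - 360·t - 120. En substituant t = 1: s(1) = -1200.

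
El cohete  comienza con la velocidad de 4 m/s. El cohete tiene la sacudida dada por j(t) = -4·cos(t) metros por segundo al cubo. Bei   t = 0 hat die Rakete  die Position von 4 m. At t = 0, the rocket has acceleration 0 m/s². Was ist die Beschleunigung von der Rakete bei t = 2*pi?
Wir müssen die Stammfunktion unserer Gleichung für den Ruck j(t) = -4·cos(t) 1-mal finden. Die Stammfunktion von dem Ruck ist die Beschleunigung. Mit a(0) = 0 erhalten wir a(t) = -4·sin(t). Mit a(t) = -4·sin(t) und Einsetzen von t = 2*pi, finden wir a = 0.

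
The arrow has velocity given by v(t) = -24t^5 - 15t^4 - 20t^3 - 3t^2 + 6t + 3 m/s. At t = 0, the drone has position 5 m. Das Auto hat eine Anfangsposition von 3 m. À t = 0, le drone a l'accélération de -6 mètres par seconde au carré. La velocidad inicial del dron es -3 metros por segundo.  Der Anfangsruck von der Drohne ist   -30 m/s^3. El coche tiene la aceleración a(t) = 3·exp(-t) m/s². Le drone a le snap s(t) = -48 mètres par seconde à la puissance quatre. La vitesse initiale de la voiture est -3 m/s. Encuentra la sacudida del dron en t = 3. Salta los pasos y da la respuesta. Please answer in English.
j(3) = -174.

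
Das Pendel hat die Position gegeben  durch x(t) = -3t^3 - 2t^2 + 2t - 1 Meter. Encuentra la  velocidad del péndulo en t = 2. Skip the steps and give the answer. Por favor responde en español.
La respuesta es -42.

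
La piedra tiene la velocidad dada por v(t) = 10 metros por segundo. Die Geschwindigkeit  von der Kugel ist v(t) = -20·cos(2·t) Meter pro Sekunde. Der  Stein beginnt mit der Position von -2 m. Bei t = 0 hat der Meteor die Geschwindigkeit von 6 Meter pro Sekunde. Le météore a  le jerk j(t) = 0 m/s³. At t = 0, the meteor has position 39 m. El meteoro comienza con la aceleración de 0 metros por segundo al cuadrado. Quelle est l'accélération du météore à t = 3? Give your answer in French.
Nous devons intégrer notre équation du jerk j(t) = 0 1 fois. La primitive du jerk est l'accélération. En utilisant a(0) = 0, nous obtenons a(t) = 0. Nous avons l'accélération a(t) = 0. En substituant t = 3: a(3) = 0.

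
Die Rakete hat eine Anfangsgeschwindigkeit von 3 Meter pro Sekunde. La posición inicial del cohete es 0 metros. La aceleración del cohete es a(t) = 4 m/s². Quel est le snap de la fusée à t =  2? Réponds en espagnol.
Debemos derivar nuestra ecuación de la aceleración a(t) = 4 2 veces. Tomando d/dt de a(t), encontramos j(t) = 0. Tomando d/dt de j(t), encontramos s(t) = 0. Usando s(t) = 0 y sustituyendo t = 2, encontramos s = 0.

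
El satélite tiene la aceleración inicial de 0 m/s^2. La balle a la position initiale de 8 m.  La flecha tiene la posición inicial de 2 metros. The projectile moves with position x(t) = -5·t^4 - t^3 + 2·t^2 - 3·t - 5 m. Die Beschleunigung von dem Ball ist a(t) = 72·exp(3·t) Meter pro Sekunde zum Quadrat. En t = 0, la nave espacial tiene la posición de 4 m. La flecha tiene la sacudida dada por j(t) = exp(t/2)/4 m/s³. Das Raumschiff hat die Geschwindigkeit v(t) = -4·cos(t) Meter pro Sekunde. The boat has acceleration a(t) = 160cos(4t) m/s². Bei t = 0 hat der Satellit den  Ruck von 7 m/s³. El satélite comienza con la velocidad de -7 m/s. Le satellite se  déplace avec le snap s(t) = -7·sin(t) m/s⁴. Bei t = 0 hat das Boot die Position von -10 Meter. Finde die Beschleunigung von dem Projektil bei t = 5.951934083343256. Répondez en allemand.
Um dies zu lösen, müssen wir 2 Ableitungen unserer Gleichung für die Position x(t) = -5·t^4 - t^3 + 2·t^2 - 3·t - 5 nehmen. Mit d/dt von x(t) finden wir v(t) = -20·t^3 - 3·t^2 + 4·t - 3. Die Ableitung von der Geschwindigkeit ergibt die Beschleunigung: a(t) = -60·t^2 - 6·t + 4. Aus der Gleichung für die Beschleunigung a(t) = -60·t^2 - 6·t + 4, setzen wir t = 5.951934083343256 ein und erhalten a = -2157.24276444785.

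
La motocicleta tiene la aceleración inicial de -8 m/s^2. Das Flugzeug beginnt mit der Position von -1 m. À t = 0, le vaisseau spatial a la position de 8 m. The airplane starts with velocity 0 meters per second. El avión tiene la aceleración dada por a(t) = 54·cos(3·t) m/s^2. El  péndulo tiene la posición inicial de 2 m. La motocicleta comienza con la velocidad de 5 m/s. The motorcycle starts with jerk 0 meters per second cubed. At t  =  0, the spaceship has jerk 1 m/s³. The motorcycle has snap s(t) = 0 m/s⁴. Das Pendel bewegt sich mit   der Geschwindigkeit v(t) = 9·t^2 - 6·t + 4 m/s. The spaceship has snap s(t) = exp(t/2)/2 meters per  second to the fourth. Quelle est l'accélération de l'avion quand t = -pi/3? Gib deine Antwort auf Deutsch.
Mit a(t) = 54·cos(3·t) und Einsetzen von t = -pi/3, finden wir a = -54.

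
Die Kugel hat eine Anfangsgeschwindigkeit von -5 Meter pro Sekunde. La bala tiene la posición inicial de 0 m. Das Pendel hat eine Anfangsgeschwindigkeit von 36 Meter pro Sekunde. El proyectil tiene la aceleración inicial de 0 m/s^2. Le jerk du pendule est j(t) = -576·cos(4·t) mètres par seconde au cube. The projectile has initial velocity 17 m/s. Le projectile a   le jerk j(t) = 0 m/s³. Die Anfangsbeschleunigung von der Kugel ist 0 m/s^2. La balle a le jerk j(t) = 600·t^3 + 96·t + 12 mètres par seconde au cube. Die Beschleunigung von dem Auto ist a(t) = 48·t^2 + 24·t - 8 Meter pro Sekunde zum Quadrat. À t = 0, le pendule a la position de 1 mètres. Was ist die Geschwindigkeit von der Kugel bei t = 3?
Um dies zu lösen, müssen wir 2 Integrale unserer Gleichung für den Ruck j(t) = 600·t^3 + 96·t + 12 finden. Mit ∫j(t)dt und Anwendung von a(0) = 0, finden wir a(t) = 6·t·(25·t^3 + 8·t + 2). Das Integral von der Beschleunigung ist die Geschwindigkeit. Mit v(0) = -5 erhalten wir v(t) = 30·t^5 + 16·t^3 + 6·t^2 - 5. Aus der Gleichung für die Geschwindigkeit v(t) = 30·t^5 + 16·t^3 + 6·t^2 - 5, setzen wir t = 3 ein und erhalten v = 7771.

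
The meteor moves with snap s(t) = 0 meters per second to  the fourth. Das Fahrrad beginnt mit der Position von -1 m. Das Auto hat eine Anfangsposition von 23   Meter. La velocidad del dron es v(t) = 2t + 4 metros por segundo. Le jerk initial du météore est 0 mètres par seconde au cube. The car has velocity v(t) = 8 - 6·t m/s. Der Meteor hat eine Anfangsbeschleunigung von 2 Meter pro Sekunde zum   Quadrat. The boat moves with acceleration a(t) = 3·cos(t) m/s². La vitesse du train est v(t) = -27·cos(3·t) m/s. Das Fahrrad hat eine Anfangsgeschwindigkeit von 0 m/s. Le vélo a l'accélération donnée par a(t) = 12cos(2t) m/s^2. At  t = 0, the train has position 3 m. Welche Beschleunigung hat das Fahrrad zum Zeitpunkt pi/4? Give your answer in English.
From the given acceleration equation a(t) = 12·cos(2·t), we substitute t = pi/4 to get a = 0.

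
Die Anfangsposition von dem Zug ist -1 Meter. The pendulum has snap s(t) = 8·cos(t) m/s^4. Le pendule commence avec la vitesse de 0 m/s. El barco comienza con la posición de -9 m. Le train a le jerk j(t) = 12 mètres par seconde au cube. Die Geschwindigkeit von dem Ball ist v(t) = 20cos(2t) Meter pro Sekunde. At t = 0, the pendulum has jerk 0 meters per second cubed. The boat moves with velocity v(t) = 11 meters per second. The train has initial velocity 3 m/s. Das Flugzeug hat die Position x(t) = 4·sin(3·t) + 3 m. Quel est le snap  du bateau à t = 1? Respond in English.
To solve this, we need to take 3 derivatives of our velocity equation v(t) = 11. The derivative of velocity gives acceleration: a(t) = 0. The derivative of acceleration gives jerk: j(t) = 0. Taking d/dt of j(t), we find s(t) = 0. From the given snap equation s(t) = 0, we substitute t = 1 to get s = 0.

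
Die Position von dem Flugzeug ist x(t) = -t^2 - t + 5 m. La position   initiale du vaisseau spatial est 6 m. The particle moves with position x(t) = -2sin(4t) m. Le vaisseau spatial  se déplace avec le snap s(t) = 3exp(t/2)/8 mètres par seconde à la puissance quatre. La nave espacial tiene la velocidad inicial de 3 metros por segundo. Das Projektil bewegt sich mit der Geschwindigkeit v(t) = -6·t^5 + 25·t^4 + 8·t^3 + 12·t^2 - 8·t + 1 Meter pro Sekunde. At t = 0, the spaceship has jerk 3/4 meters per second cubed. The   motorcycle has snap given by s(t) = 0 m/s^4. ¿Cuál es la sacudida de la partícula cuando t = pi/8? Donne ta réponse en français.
Nous devons dériver notre équation de la position x(t) = -2·sin(4·t) 3 fois. En dérivant la position, nous obtenons la vitesse: v(t) = -8·cos(4·t). En prenant d/dt de v(t), nous trouvons a(t) = 32·sin(4·t). En dérivant l'accélération, nous obtenons le jerk: j(t) = 128·cos(4·t). Nous avons le jerk j(t) = 128·cos(4·t). En substituant t = pi/8: j(pi/8) = 0.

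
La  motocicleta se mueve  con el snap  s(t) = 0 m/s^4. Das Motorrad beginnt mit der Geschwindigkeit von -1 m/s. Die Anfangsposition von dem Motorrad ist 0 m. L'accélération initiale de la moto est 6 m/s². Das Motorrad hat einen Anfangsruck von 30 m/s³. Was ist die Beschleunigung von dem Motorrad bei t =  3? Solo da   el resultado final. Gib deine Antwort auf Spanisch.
La respuesta es 96.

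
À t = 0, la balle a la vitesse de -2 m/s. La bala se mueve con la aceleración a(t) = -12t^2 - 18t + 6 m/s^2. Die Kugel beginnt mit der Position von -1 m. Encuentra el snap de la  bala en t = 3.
Para resolver esto, necesitamos tomar 2 derivadas de nuestra ecuación de la aceleración a(t) = -12·t^2 - 18·t + 6. Tomando d/dt de a(t), encontramos j(t) = -24·t - 18. Derivando la sacudida, obtenemos el snap: s(t) = -24. Usando s(t) = -24 y sustituyendo t = 3, encontramos s = -24.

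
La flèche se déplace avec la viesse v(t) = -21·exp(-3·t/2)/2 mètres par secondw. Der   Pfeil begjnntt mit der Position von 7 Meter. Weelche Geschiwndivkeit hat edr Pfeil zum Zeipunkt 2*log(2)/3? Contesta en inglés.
From the given velocity equation v(t) = -21·exp(-3·t/2)/2, we substitute t = 2*log(2)/3 to get v = -21/4.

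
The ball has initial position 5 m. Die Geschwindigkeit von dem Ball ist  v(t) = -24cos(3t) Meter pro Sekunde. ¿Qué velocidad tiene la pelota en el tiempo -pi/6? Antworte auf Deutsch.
Mit v(t) = -24·cos(3·t) und Einsetzen von t = -pi/6, finden wir v = 0.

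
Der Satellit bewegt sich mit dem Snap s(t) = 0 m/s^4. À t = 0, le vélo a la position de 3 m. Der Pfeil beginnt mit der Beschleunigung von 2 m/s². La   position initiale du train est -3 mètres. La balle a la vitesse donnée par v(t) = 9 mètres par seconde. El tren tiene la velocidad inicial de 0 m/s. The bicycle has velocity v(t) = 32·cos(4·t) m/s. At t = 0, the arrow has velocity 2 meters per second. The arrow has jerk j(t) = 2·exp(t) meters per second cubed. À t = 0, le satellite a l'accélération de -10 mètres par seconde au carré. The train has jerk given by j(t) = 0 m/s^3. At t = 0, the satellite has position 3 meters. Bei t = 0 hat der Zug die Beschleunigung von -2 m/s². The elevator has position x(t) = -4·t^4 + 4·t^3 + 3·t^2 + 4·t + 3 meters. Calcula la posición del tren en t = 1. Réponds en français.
Pour résoudre ceci, nous devons prendre 3 primitives de notre équation du jerk j(t) = 0. L'intégrale du jerk est l'accélération. En utilisant a(0) = -2, nous obtenons a(t) = -2. L'intégrale de l'accélération est la vitesse. En utilisant v(0) = 0, nous obtenons v(t) = -2·t. La primitive de la vitesse est la position. En utilisant x(0) = -3, nous obtenons x(t) = -t^2 - 3. En utilisant x(t) = -t^2 - 3 et en substituant t = 1, nous trouvons x = -4.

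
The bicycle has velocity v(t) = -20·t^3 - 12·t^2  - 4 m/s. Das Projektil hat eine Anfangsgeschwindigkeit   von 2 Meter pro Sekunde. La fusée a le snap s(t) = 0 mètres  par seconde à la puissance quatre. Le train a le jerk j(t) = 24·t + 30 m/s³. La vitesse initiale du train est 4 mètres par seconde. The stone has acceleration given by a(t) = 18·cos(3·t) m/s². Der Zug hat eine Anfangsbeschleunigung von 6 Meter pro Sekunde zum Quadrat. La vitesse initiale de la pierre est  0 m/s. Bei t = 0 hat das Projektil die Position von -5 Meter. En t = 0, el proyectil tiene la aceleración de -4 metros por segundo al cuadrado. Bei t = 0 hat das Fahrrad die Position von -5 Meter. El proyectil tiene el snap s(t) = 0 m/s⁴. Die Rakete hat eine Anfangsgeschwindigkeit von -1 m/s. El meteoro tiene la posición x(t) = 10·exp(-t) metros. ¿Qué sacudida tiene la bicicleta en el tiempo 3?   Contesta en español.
Para resolver esto, necesitamos tomar 2 derivadas de nuestra ecuación de la velocidad v(t) = -20·t^3 - 12·t^2 - 4. Tomando d/dt de v(t), encontramos a(t) = -60·t^2 - 24·t. Tomando d/dt de a(t), encontramos j(t) = -120·t - 24. Tenemos la sacudida j(t) = -120·t - 24. Sustituyendo t = 3: j(3) = -384.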